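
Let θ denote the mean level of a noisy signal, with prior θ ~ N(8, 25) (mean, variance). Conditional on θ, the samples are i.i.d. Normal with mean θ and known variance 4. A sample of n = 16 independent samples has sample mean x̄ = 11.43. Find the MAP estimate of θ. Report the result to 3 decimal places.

θ̂_MAP = 11.396

n = 16, x̄ = 11.43.
For a Normal prior and Normal likelihood with known variance, the posterior is Normal; its mode equals its mean, the precision-weighted average.
Prior precision 1/σ₀² = 1/25 = 0.04; data precision n/σ² = 16/4 = 4.
θ̂ = (0.04·8 + 4·11.43) / (0.04 + 4) = 46.04/4.04 = 1151/101 ≈ 11.396.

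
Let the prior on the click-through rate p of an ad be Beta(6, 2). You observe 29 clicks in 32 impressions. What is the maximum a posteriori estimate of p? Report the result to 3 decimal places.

Prior: Beta(6, 2).
Data: 29 successes in 32 trials. The binomial likelihood contributes p^29(1−p)^3, so the posterior is Beta(6+29, 2+3) = Beta(35, 5).
For Beta(a, b) with a, b > 1 the mode is (a−1)/(a+b−2) = 34/38 ≈ 0.895.

p̂_MAP = 0.895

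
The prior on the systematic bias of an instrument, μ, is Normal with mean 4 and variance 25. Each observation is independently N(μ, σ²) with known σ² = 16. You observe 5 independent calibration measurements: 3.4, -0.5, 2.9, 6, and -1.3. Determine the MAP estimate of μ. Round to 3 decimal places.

μ̂_MAP = 2.316

n = 5; x̄ = (3.4 + (-0.5) + 2.9 + 6 + (-1.3))/5 = 10.5/5 = 2.1.
For a Normal prior and Normal likelihood with known variance, the posterior is Normal; its mode equals its mean, the precision-weighted average.
Prior precision 1/σ₀² = 1/25 = 0.04; data precision n/σ² = 5/16 = 0.3125.
μ̂ = (0.04·4 + 0.3125·2.1) / (0.04 + 0.3125) = 0.81625/0.3525 = 653/282 ≈ 2.316.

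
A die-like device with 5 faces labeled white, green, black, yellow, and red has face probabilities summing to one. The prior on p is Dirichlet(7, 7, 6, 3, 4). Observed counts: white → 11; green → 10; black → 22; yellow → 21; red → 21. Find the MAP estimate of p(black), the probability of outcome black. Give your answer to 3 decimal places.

MAP estimate of p(black) = 0.252

The posterior is Dirichlet(αᵢ + nᵢ) = Dirichlet(18, 17, 28, 24, 25).
For a Dirichlet(a₁,…,a_K) with all aᵢ > 1, the mode has j-th component (aⱼ − 1)/(Σaᵢ − K).
Here Σaᵢ = 112 and K = 5, so p(black) = (28 − 1)/(112 − 5) = 27/107 ≈ 0.252.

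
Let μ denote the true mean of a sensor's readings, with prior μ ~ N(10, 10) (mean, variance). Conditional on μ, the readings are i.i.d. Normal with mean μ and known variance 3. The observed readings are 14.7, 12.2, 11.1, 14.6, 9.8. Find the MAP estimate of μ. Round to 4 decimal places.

n = 5; x̄ = (14.7 + 12.2 + 11.1 + 14.6 + 9.8)/5 = 62.4/5 = 12.48.
For a Normal prior and Normal likelihood with known variance, the posterior is Normal; its mode equals its mean, the precision-weighted average.
Prior precision 1/σ₀² = 1/10 = 0.1; data precision n/σ² = 5/3.
μ̂ = (0.1·10 + (5/3)·12.48) / (0.1 + 5/3) = 21.8/(53/30) = 654/53 ≈ 12.3396.

μ̂_MAP = 12.3396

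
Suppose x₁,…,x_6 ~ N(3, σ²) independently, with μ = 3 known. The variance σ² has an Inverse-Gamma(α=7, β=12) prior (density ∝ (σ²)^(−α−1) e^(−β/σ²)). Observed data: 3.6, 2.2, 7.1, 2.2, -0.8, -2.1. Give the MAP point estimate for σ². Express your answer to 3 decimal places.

Sum of squared deviations about the known mean: SS = (3.6−3)² + (2.2−3)² + (7.1−3)² + (2.2−3)² + (-0.8−3)² + (-2.1−3)² = 58.9.
The Normal likelihood contributes (σ²)^(−n/2) exp(−SS/(2σ²)), so the posterior is Inverse-Gamma(α + n/2, β + SS/2) = Inverse-Gamma(10, 41.45).
The mode of Inverse-Gamma(a, b) is b/(a+1) = 41.45/11 ≈ 3.768.

σ̂²_MAP = 3.768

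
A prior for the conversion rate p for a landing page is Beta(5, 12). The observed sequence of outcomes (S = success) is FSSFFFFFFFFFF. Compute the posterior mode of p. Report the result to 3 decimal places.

Prior: Beta(5, 12).
Data: 2 successes in 13 trials (from the sequence). The binomial likelihood contributes p^2(1−p)^11, so the posterior is Beta(5+2, 12+11) = Beta(7, 23).
For Beta(a, b) with a, b > 1 the mode is (a−1)/(a+b−2) = 6/28 ≈ 0.214.

p̂_MAP = 0.214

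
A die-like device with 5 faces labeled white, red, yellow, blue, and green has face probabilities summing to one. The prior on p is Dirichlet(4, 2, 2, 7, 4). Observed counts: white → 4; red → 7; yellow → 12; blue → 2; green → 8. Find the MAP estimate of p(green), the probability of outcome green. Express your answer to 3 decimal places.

MAP estimate of p(green) = 0.234

The posterior is Dirichlet(αᵢ + nᵢ) = Dirichlet(8, 9, 14, 9, 12).
For a Dirichlet(a₁,…,a_K) with all aᵢ > 1, the mode has j-th component (aⱼ − 1)/(Σaᵢ − K).
Here Σaᵢ = 52 and K = 5, so p(green) = (12 − 1)/(52 − 5) = 11/47 ≈ 0.234.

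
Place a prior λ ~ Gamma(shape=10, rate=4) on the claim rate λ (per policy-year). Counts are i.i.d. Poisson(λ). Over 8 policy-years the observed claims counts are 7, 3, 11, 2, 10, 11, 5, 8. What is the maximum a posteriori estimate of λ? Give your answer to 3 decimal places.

λ̂_MAP = 5.500

Σxᵢ = 7+3+11+2+10+11+5+8 = 57, with n = 8.
Posterior ∝ λ^9e^(−4λ) · λ^57e^(−8λ) = λ^66e^(−12λ), i.e. Gamma(shape=67, rate=12).
The mode of a Gamma(a, b) with a ≥ 1 (shape–rate) is (a−1)/b = 66/12 ≈ 5.500.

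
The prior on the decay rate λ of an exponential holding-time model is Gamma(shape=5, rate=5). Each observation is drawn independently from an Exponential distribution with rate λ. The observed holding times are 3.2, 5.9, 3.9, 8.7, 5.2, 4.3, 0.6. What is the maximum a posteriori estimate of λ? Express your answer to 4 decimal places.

λ̂_MAP = 0.2989

The Exponential(rate=λ) likelihood is ∝ λ^n e^(−λΣtᵢ). Here n = 7 and Σtᵢ = 3.2 + 5.9 + 3.9 + 8.7 + 5.2 + 4.3 + 0.6 = 31.8.
Posterior ∝ λ^4e^(−5λ) · λ^7e^(−31.8λ) = λ^11e^(−36.8λ), i.e. Gamma(12, 36.8).
Mode = (a−1)/b = 11/36.8 ≈ 0.2989.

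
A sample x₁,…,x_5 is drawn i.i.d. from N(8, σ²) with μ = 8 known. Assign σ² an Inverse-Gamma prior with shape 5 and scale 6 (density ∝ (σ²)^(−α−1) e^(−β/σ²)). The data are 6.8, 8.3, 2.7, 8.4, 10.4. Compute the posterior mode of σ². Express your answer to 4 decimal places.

σ̂²_MAP = 2.7965

Sum of squared deviations about the known mean: SS = (6.8−8)² + (8.3−8)² + (2.7−8)² + (8.4−8)² + (10.4−8)² = 35.54.
The Normal likelihood contributes (σ²)^(−n/2) exp(−SS/(2σ²)), so the posterior is Inverse-Gamma(α + n/2, β + SS/2) = Inverse-Gamma(7.5, 23.77).
The mode of Inverse-Gamma(a, b) is b/(a+1) = 23.77/8.5 ≈ 2.7965.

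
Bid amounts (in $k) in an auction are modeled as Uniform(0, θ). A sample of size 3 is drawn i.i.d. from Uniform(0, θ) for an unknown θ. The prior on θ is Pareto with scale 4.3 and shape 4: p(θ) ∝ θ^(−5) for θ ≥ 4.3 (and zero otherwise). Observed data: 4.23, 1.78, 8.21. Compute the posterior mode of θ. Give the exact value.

The Uniform(0, θ) likelihood is θ^(−n) for θ ≥ max(xᵢ), zero otherwise. Here max(xᵢ) = 8.21.
Posterior ∝ θ^(−5) · θ^(−3) = θ^(−8) on θ ≥ max(4.3, 8.21) = 8.21.
This density is strictly decreasing in θ, so the posterior mode lies at the lower boundary of the support.

θ̂_MAP = 8.21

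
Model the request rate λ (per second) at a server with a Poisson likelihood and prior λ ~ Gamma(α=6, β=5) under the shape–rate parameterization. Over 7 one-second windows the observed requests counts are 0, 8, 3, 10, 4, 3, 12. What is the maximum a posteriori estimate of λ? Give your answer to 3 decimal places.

Σxᵢ = 0+8+3+10+4+3+12 = 40, with n = 7.
Posterior ∝ λ^5e^(−5λ) · λ^40e^(−7λ) = λ^45e^(−12λ), i.e. Gamma(shape=46, rate=12).
The mode of a Gamma(a, b) with a ≥ 1 (shape–rate) is (a−1)/b = 45/12 ≈ 3.750.

λ̂_MAP = 3.750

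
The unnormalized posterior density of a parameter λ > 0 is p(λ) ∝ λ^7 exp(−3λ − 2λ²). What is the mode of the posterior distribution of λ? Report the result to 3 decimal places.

λ̂_MAP = 1.000

ℓ'(λ) = 7/λ − 3 − 4λ. Setting this to zero and multiplying by λ: 4λ² + 3λ − 7 = 0.
λ = (−3 + √(3² + 4·4·7)) / (2·4) = (−3 + √121) / 8 = (−3 + 11)/8 = 1.
ℓ''(λ) = −7/λ² − 4 < 0, confirming a maximum.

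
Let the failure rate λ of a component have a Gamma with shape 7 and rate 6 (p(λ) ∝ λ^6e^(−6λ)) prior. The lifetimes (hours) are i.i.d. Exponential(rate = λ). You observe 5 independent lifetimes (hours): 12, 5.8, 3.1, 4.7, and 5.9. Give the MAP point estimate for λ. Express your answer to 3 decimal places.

The Exponential(rate=λ) likelihood is ∝ λ^n e^(−λΣtᵢ). Here n = 5 and Σtᵢ = 12 + 5.8 + 3.1 + 4.7 + 5.9 = 31.5.
Posterior ∝ λ^6e^(−6λ) · λ^5e^(−31.5λ) = λ^11e^(−37.5λ), i.e. Gamma(12, 37.5).
Mode = (a−1)/b = 11/37.5 ≈ 0.293.

λ̂_MAP = 0.293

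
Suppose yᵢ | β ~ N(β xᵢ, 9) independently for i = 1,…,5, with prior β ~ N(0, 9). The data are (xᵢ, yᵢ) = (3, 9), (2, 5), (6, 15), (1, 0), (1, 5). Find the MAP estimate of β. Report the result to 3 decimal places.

log p(β | y) = −Σ(yᵢ − βxᵢ)²/(2·9) − β²/(2·9) + const.
Setting the derivative to zero: Σxᵢ(yᵢ − βxᵢ)/9 − β/9 = 0, so β = Σxᵢyᵢ / (Σxᵢ² + σ²/τ²).
Σxᵢyᵢ = 3·9 + 2·5 + 6·15 + 1·0 + 1·5 = 132; Σxᵢ² = 51; σ²/τ² = 1.
β̂_MAP = 132 / (51 + 1) = 132/52 ≈ 2.538.

β̂_MAP = 2.538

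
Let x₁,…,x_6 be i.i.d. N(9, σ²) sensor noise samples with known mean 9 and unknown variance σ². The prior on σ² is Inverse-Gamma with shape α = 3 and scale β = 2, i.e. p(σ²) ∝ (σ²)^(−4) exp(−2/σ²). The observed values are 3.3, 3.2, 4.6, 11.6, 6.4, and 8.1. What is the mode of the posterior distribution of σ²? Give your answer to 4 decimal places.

Sum of squared deviations about the known mean: SS = (3.3−9)² + (3.2−9)² + (4.6−9)² + (11.6−9)² + (6.4−9)² + (8.1−9)² = 99.82.
The Normal likelihood contributes (σ²)^(−n/2) exp(−SS/(2σ²)), so the posterior is Inverse-Gamma(α + n/2, β + SS/2) = Inverse-Gamma(6, 51.91).
The mode of Inverse-Gamma(a, b) is b/(a+1) = 51.91/7 ≈ 7.4157.

σ̂²_MAP = 7.4157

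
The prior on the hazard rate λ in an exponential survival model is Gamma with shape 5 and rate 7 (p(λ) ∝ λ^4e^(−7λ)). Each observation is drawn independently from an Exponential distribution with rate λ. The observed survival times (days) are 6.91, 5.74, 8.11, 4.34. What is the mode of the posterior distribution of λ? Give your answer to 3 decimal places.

The Exponential(rate=λ) likelihood is ∝ λ^n e^(−λΣtᵢ). Here n = 4 and Σtᵢ = 6.91 + 5.74 + 8.11 + 4.34 = 25.10.
Posterior ∝ λ^4e^(−7λ) · λ^4e^(−25.10λ) = λ^8e^(−32.10λ), i.e. Gamma(9, 32.10).
Mode = (a−1)/b = 8/32.10 ≈ 0.249.

λ̂_MAP = 0.249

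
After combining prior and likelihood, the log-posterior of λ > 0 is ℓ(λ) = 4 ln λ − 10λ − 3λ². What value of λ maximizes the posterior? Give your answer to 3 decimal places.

λ̂_MAP = 0.333

ℓ'(λ) = 4/λ − 10 − 6λ. Setting this to zero and multiplying by λ: 6λ² + 10λ − 4 = 0.
λ = (−10 + √(10² + 4·6·4)) / (2·6) = (−10 + √196) / 12 = (−10 + 14)/12 = 1/3.
ℓ''(λ) = −4/λ² − 6 < 0, confirming a maximum.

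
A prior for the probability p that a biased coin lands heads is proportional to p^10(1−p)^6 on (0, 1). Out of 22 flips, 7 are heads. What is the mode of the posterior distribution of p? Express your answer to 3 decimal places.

p̂_MAP = 0.447

The prior density ∝ p^10(1−p)^6 is the kernel of Beta(11, 7).
Data: 7 successes in 22 trials. The binomial likelihood contributes p^7(1−p)^15, so the posterior is Beta(11+7, 7+15) = Beta(18, 22).
For Beta(a, b) with a, b > 1 the mode is (a−1)/(a+b−2) = 17/38 ≈ 0.447.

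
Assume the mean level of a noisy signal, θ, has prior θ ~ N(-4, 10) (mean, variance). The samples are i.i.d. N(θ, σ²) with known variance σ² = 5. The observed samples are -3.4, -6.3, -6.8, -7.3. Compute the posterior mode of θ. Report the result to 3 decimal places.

n = 4; x̄ = ((-3.4) + (-6.3) + (-6.8) + (-7.3))/4 = -23.8/4 = -5.95.
For a Normal prior and Normal likelihood with known variance, the posterior is Normal; its mode equals its mean, the precision-weighted average.
Prior precision 1/σ₀² = 1/10 = 0.1; data precision n/σ² = 4/5 = 0.8.
θ̂ = (0.1·(-4) + 0.8·(-5.95)) / (0.1 + 0.8) = (-5.16)/0.9 = -86/15 ≈ -5.733.

θ̂_MAP = -5.733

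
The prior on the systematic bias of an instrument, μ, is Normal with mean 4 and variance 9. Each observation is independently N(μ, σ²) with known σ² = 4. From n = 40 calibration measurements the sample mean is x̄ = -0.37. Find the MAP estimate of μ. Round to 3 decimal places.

n = 40, x̄ = -0.37.
For a Normal prior and Normal likelihood with known variance, the posterior is Normal; its mode equals its mean, the precision-weighted average.
Prior precision 1/σ₀² = 1/9; data precision n/σ² = 40/4 = 10.
μ̂ = ((1/9)·4 + 10·(-0.37)) / (1/9 + 10) = (-293/90)/(91/9) = -293/910 ≈ -0.322.

μ̂_MAP = -0.322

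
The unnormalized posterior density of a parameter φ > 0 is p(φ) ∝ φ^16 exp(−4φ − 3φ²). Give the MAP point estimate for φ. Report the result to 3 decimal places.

φ̂_MAP = 1.333

ℓ'(φ) = 16/φ − 4 − 6φ. Setting this to zero and multiplying by φ: 6φ² + 4φ − 16 = 0.
φ = (−4 + √(4² + 4·6·16)) / (2·6) = (−4 + √400) / 12 = (−4 + 20)/12 = 4/3.
ℓ''(φ) = −16/φ² − 6 < 0, confirming a maximum.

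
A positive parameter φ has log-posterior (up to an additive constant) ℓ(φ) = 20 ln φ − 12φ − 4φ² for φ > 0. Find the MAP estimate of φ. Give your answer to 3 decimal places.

ℓ'(φ) = 20/φ − 12 − 8φ. Setting this to zero and multiplying by φ: 8φ² + 12φ − 20 = 0.
φ = (−12 + √(12² + 4·8·20)) / (2·8) = (−12 + √784) / 16 = (−12 + 28)/16 = 1.
ℓ''(φ) = −20/φ² − 8 < 0, confirming a maximum.

φ̂_MAP = 1.000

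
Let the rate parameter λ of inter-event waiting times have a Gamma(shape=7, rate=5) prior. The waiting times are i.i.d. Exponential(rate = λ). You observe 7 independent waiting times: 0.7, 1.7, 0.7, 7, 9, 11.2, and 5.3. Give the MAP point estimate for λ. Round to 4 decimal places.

The Exponential(rate=λ) likelihood is ∝ λ^n e^(−λΣtᵢ). Here n = 7 and Σtᵢ = 0.7 + 1.7 + 0.7 + 7 + 9 + 11.2 + 5.3 = 35.6.
Posterior ∝ λ^6e^(−5λ) · λ^7e^(−35.6λ) = λ^13e^(−40.6λ), i.e. Gamma(14, 40.6).
Mode = (a−1)/b = 13/40.6 ≈ 0.3202.

λ̂_MAP = 0.3202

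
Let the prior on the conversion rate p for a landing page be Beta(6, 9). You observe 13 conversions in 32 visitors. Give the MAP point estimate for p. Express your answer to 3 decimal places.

Prior: Beta(6, 9).
Data: 13 successes in 32 trials. The binomial likelihood contributes p^13(1−p)^19, so the posterior is Beta(6+13, 9+19) = Beta(19, 28).
For Beta(a, b) with a, b > 1 the mode is (a−1)/(a+b−2) = 18/45 ≈ 0.400.

p̂_MAP = 0.400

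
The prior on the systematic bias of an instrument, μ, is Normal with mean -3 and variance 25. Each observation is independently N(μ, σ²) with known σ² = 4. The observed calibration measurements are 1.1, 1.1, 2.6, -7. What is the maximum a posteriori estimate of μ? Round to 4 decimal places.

μ̂_MAP = -0.6442

n = 4; x̄ = (1.1 + 1.1 + 2.6 + (-7))/4 = -2.2/4 = -0.55.
For a Normal prior and Normal likelihood with known variance, the posterior is Normal; its mode equals its mean, the precision-weighted average.
Prior precision 1/σ₀² = 1/25 = 0.04; data precision n/σ² = 4/4 = 1.
μ̂ = (0.04·(-3) + 1·(-0.55)) / (0.04 + 1) = (-0.67)/1.04 = -67/104 ≈ -0.6442.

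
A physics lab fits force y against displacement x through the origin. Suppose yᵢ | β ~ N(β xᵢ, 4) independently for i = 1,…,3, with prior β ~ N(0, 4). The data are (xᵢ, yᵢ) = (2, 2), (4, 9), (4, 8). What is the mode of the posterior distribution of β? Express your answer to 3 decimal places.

log p(β | y) = −Σ(yᵢ − βxᵢ)²/(2·4) − β²/(2·4) + const.
Setting the derivative to zero: Σxᵢ(yᵢ − βxᵢ)/4 − β/4 = 0, so β = Σxᵢyᵢ / (Σxᵢ² + σ²/τ²).
Σxᵢyᵢ = 2·2 + 4·9 + 4·8 = 72; Σxᵢ² = 36; σ²/τ² = 1.
β̂_MAP = 72 / (36 + 1) = 72/37 ≈ 1.946.

β̂_MAP = 1.946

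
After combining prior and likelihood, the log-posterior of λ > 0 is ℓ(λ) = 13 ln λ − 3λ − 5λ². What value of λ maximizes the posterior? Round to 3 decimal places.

ℓ'(λ) = 13/λ − 3 − 10λ. Setting this to zero and multiplying by λ: 10λ² + 3λ − 13 = 0.
λ = (−3 + √(3² + 4·10·13)) / (2·10) = (−3 + √529) / 20 = (−3 + 23)/20 = 1.
ℓ''(λ) = −13/λ² − 10 < 0, confirming a maximum.

λ̂_MAP = 1.000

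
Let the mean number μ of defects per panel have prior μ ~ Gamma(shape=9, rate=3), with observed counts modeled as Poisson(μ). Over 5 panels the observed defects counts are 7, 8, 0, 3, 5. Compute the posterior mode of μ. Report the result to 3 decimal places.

Σxᵢ = 7+8+0+3+5 = 23, with n = 5.
Posterior ∝ μ^8e^(−3μ) · μ^23e^(−5μ) = μ^31e^(−8μ), i.e. Gamma(shape=32, rate=8).
The mode of a Gamma(a, b) with a ≥ 1 (shape–rate) is (a−1)/b = 31/8 ≈ 3.875.

μ̂_MAP = 3.875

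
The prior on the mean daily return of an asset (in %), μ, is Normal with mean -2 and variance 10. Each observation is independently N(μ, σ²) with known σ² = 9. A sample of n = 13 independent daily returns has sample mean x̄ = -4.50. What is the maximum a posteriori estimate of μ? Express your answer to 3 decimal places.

n = 13, x̄ = -4.50.
For a Normal prior and Normal likelihood with known variance, the posterior is Normal; its mode equals its mean, the precision-weighted average.
Prior precision 1/σ₀² = 1/10 = 0.1; data precision n/σ² = 13/9.
μ̂ = (0.1·(-2) + (13/9)·(-4.5)) / (0.1 + 13/9) = (-6.7)/(139/90) = -603/139 ≈ -4.338.

μ̂_MAP = -4.338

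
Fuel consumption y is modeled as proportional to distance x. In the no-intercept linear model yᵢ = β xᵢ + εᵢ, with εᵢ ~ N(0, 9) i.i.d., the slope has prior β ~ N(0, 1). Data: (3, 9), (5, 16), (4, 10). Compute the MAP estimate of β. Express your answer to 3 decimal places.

log p(β | y) = −Σ(yᵢ − βxᵢ)²/(2·9) − β²/(2·1) + const.
Setting the derivative to zero: Σxᵢ(yᵢ − βxᵢ)/9 − β/1 = 0, so β = Σxᵢyᵢ / (Σxᵢ² + σ²/τ²).
Σxᵢyᵢ = 3·9 + 5·16 + 4·10 = 147; Σxᵢ² = 50; σ²/τ² = 9.
β̂_MAP = 147 / (50 + 9) = 147/59 ≈ 2.492.

β̂_MAP = 2.492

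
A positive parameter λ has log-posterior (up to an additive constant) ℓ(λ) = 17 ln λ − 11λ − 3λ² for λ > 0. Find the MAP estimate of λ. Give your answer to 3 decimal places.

λ̂_MAP = 1.000

ℓ'(λ) = 17/λ − 11 − 6λ. Setting this to zero and multiplying by λ: 6λ² + 11λ − 17 = 0.
λ = (−11 + √(11² + 4·6·17)) / (2·6) = (−11 + √529) / 12 = (−11 + 23)/12 = 1.
ℓ''(λ) = −17/λ² − 6 < 0, confirming a maximum.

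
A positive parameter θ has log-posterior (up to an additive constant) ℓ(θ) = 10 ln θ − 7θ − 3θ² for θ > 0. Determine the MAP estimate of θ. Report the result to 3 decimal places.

θ̂_MAP = 0.833

ℓ'(θ) = 10/θ − 7 − 6θ. Setting this to zero and multiplying by θ: 6θ² + 7θ − 10 = 0.
θ = (−7 + √(7² + 4·6·10)) / (2·6) = (−7 + √289) / 12 = (−7 + 17)/12 = 5/6.
ℓ''(θ) = −10/θ² − 6 < 0, confirming a maximum.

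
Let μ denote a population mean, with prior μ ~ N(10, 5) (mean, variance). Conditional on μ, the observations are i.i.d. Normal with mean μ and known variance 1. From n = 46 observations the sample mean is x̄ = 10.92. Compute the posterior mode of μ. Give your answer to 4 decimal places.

n = 46, x̄ = 10.92.
For a Normal prior and Normal likelihood with known variance, the posterior is Normal; its mode equals its mean, the precision-weighted average.
Prior precision 1/σ₀² = 1/5 = 0.2; data precision n/σ² = 46/1 = 46.
μ̂ = (0.2·10 + 46·10.92) / (0.2 + 46) = 504.32/46.2 = 12608/1155 ≈ 10.9160.

μ̂_MAP = 10.9160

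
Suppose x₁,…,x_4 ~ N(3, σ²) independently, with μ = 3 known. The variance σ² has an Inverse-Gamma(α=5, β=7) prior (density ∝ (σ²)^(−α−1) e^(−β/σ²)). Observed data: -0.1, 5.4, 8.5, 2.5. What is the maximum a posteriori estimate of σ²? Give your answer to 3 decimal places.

Sum of squared deviations about the known mean: SS = (-0.1−3)² + (5.4−3)² + (8.5−3)² + (2.5−3)² = 45.87.
The Normal likelihood contributes (σ²)^(−n/2) exp(−SS/(2σ²)), so the posterior is Inverse-Gamma(α + n/2, β + SS/2) = Inverse-Gamma(7, 29.935).
The mode of Inverse-Gamma(a, b) is b/(a+1) = 29.935/8 ≈ 3.742.

σ̂²_MAP = 3.742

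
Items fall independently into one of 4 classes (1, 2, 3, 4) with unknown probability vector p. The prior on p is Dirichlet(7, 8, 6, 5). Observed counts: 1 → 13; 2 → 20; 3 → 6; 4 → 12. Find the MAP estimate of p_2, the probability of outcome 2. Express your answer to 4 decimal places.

The posterior is Dirichlet(αᵢ + nᵢ) = Dirichlet(20, 28, 12, 17).
For a Dirichlet(a₁,…,a_K) with all aᵢ > 1, the mode has j-th component (aⱼ − 1)/(Σaᵢ − K).
Here Σaᵢ = 77 and K = 4, so p_2 = (28 − 1)/(77 − 4) = 27/73 ≈ 0.3699.

MAP estimate: 0.3699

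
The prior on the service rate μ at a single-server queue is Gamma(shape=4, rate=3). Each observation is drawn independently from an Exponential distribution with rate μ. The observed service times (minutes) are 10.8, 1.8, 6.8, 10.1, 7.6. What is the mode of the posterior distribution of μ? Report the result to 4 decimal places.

μ̂_MAP = 0.1995

The Exponential(rate=μ) likelihood is ∝ μ^n e^(−μΣtᵢ). Here n = 5 and Σtᵢ = 10.8 + 1.8 + 6.8 + 10.1 + 7.6 = 37.1.
Posterior ∝ μ^3e^(−3μ) · μ^5e^(−37.1μ) = μ^8e^(−40.1μ), i.e. Gamma(9, 40.1).
Mode = (a−1)/b = 8/40.1 ≈ 0.1995.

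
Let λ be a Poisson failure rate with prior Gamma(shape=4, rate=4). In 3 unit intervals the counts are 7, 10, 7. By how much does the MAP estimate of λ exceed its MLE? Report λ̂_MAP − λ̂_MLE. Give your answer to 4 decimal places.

MAP − MLE = -4.1429

Σxᵢ = 24. Posterior is Gamma(28, 7); MAP = (28−1)/7 = 27/7 ≈ 3.85714.
MLE = x̄ = 24/3 ≈ 8.00000.
Difference = 27/7 − 24/3 = -29/7 ≈ -4.1429.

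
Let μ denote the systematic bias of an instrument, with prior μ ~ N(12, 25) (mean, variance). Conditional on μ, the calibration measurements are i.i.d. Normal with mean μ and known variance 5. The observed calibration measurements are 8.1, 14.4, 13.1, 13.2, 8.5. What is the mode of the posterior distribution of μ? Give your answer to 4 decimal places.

μ̂_MAP = 11.4808

n = 5; x̄ = (8.1 + 14.4 + 13.1 + 13.2 + 8.5)/5 = 57.3/5 = 11.46.
For a Normal prior and Normal likelihood with known variance, the posterior is Normal; its mode equals its mean, the precision-weighted average.
Prior precision 1/σ₀² = 1/25 = 0.04; data precision n/σ² = 5/5 = 1.
μ̂ = (0.04·12 + 1·11.46) / (0.04 + 1) = 11.94/1.04 = 597/52 ≈ 11.4808.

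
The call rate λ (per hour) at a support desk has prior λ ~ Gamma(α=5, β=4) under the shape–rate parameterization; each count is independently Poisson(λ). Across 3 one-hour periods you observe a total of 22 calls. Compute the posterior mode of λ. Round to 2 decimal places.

λ̂_MAP = 3.71

Σxᵢ = 22, n = 3.
Posterior ∝ λ^4e^(−4λ) · λ^22e^(−3λ) = λ^26e^(−7λ), i.e. Gamma(shape=27, rate=7).
The mode of a Gamma(a, b) with a ≥ 1 (shape–rate) is (a−1)/b = 26/7 ≈ 3.71.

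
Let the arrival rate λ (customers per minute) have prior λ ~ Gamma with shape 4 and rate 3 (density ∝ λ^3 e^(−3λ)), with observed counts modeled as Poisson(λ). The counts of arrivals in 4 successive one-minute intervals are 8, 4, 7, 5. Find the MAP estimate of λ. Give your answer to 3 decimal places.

λ̂_MAP = 3.857

Σxᵢ = 8+4+7+5 = 24, with n = 4.
Posterior ∝ λ^3e^(−3λ) · λ^24e^(−4λ) = λ^27e^(−7λ), i.e. Gamma(shape=28, rate=7).
The mode of a Gamma(a, b) with a ≥ 1 (shape–rate) is (a−1)/b = 27/7 ≈ 3.857.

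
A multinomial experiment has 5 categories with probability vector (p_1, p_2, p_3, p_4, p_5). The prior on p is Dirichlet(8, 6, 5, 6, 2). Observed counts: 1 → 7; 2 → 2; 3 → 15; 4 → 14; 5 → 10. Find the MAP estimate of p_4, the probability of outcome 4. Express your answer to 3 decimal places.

MAP estimate: 0.271

The posterior is Dirichlet(αᵢ + nᵢ) = Dirichlet(15, 8, 20, 20, 12).
For a Dirichlet(a₁,…,a_K) with all aᵢ > 1, the mode has j-th component (aⱼ − 1)/(Σaᵢ − K).
Here Σaᵢ = 75 and K = 5, so p_4 = (20 − 1)/(75 − 5) = 19/70 ≈ 0.271.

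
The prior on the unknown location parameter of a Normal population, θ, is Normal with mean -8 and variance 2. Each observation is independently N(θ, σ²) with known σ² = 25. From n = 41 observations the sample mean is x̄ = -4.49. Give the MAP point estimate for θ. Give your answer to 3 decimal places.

θ̂_MAP = -5.310

n = 41, x̄ = -4.49.
For a Normal prior and Normal likelihood with known variance, the posterior is Normal; its mode equals its mean, the precision-weighted average.
Prior precision 1/σ₀² = 1/2 = 0.5; data precision n/σ² = 41/25 = 1.64.
θ̂ = (0.5·(-8) + 1.64·(-4.49)) / (0.5 + 1.64) = (-11.3636)/2.14 = -28409/5350 ≈ -5.310.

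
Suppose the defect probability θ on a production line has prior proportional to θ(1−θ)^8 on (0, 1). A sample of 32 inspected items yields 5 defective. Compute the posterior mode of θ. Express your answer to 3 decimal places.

θ̂_MAP = 0.146

The prior density ∝ θ(1−θ)^8 is the kernel of Beta(2, 9).
Data: 5 successes in 32 trials. The binomial likelihood contributes θ^5(1−θ)^27, so the posterior is Beta(2+5, 9+27) = Beta(7, 36).
For Beta(a, b) with a, b > 1 the mode is (a−1)/(a+b−2) = 6/41 ≈ 0.146.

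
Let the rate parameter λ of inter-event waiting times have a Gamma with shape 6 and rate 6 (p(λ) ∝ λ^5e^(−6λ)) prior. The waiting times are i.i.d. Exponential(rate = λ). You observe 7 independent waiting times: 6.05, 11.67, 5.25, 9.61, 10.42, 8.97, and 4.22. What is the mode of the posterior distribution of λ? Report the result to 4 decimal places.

λ̂_MAP = 0.1930

The Exponential(rate=λ) likelihood is ∝ λ^n e^(−λΣtᵢ). Here n = 7 and Σtᵢ = 6.05 + 11.67 + 5.25 + 9.61 + 10.42 + 8.97 + 4.22 = 56.19.
Posterior ∝ λ^5e^(−6λ) · λ^7e^(−56.19λ) = λ^12e^(−62.19λ), i.e. Gamma(13, 62.19).
Mode = (a−1)/b = 12/62.19 ≈ 0.1930.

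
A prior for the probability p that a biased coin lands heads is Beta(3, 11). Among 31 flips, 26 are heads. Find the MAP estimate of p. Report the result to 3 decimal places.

Prior: Beta(3, 11).
Data: 26 successes in 31 trials. The binomial likelihood contributes p^26(1−p)^5, so the posterior is Beta(3+26, 11+5) = Beta(29, 16).
For Beta(a, b) with a, b > 1 the mode is (a−1)/(a+b−2) = 28/43 ≈ 0.651.

p̂_MAP = 0.651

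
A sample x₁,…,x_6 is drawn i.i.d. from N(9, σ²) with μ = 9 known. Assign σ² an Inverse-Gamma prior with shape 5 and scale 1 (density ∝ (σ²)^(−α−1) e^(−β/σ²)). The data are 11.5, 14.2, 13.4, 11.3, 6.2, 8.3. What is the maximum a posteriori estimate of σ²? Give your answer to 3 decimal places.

Sum of squared deviations about the known mean: SS = (11.5−9)² + (14.2−9)² + (13.4−9)² + (11.3−9)² + (6.2−9)² + (8.3−9)² = 66.27.
The Normal likelihood contributes (σ²)^(−n/2) exp(−SS/(2σ²)), so the posterior is Inverse-Gamma(α + n/2, β + SS/2) = Inverse-Gamma(8, 34.135).
The mode of Inverse-Gamma(a, b) is b/(a+1) = 34.135/9 ≈ 3.793.

σ̂²_MAP = 3.793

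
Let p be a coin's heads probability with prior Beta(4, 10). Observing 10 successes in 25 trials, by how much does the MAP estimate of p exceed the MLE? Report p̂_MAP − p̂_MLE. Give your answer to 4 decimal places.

MAP − MLE = -0.0486

Posterior is Beta(14, 25); MAP = (14−1)/(39−2) = 13/37 ≈ 0.35135.
MLE ignores the prior: p̂_MLE = k/n = 10/25 ≈ 0.40000.
Difference = 13/37 − 10/25 = -9/185 ≈ -0.0486.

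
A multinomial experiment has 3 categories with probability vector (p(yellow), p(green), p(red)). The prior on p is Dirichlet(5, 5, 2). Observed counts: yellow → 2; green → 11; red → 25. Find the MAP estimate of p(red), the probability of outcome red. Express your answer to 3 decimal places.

MAP estimate of p(red) = 0.553

The posterior is Dirichlet(αᵢ + nᵢ) = Dirichlet(7, 16, 27).
For a Dirichlet(a₁,…,a_K) with all aᵢ > 1, the mode has j-th component (aⱼ − 1)/(Σaᵢ − K).
Here Σaᵢ = 50 and K = 3, so p(red) = (27 − 1)/(50 − 3) = 26/47 ≈ 0.553.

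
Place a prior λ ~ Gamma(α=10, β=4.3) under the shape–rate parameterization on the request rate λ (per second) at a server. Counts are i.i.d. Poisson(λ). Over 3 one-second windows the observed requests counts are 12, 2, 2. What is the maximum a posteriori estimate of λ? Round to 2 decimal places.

λ̂_MAP = 3.42

Σxᵢ = 12+2+2 = 16, with n = 3.
Posterior ∝ λ^9e^(−4.3λ) · λ^16e^(−3λ) = λ^25e^(−7.3λ), i.e. Gamma(shape=26, rate=7.3).
The mode of a Gamma(a, b) with a ≥ 1 (shape–rate) is (a−1)/b = 25/7.3 ≈ 3.42.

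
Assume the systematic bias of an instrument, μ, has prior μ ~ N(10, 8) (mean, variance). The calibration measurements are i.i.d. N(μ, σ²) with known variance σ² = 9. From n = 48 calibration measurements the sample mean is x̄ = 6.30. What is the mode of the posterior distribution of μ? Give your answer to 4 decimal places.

μ̂_MAP = 6.3847

n = 48, x̄ = 6.30.
For a Normal prior and Normal likelihood with known variance, the posterior is Normal; its mode equals its mean, the precision-weighted average.
Prior precision 1/σ₀² = 1/8 = 0.125; data precision n/σ² = 48/9 = 16/3.
μ̂ = (0.125·10 + (16/3)·6.3) / (0.125 + 16/3) = 34.85/(131/24) = 4182/655 ≈ 6.3847.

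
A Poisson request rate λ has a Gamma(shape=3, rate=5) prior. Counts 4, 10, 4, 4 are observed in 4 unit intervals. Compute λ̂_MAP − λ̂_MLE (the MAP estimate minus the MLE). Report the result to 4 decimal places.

MAP − MLE = -2.8333

Σxᵢ = 22. Posterior is Gamma(25, 9); MAP = (25−1)/9 = 24/9 ≈ 2.66667.
MLE = x̄ = 22/4 ≈ 5.50000.
Difference = 24/9 − 22/4 = -17/6 ≈ -2.8333.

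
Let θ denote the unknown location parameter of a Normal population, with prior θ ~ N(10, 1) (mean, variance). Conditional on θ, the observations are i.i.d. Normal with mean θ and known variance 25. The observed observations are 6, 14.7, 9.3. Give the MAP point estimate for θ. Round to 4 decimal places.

θ̂_MAP = 10.0000

n = 3; x̄ = (6 + 14.7 + 9.3)/3 = 30/3 = 10.
For a Normal prior and Normal likelihood with known variance, the posterior is Normal; its mode equals its mean, the precision-weighted average.
Prior precision 1/σ₀² = 1/1 = 1; data precision n/σ² = 3/25 = 0.12.
θ̂ = (1·10 + 0.12·10) / (1 + 0.12) = 11.2/1.12 = 10.0000.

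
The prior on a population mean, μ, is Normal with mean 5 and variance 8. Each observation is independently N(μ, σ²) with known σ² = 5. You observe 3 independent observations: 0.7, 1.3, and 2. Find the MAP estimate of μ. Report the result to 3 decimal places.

μ̂_MAP = 1.966

n = 3; x̄ = (0.7 + 1.3 + 2)/3 = 4/3 = 4/3 ≈ 1.3333.
For a Normal prior and Normal likelihood with known variance, the posterior is Normal; its mode equals its mean, the precision-weighted average.
Prior precision 1/σ₀² = 1/8 = 0.125; data precision n/σ² = 3/5 = 0.6.
μ̂ = (0.125·5 + 0.6·(4/3)) / (0.125 + 0.6) = 1.425/0.725 = 57/29 ≈ 1.966.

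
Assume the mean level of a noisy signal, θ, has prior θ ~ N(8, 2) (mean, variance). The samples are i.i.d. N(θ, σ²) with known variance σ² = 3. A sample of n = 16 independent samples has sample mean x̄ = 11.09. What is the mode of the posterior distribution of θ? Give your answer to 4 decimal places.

n = 16, x̄ = 11.09.
For a Normal prior and Normal likelihood with known variance, the posterior is Normal; its mode equals its mean, the precision-weighted average.
Prior precision 1/σ₀² = 1/2 = 0.5; data precision n/σ² = 16/3.
θ̂ = (0.5·8 + (16/3)·11.09) / (0.5 + 16/3) = (4736/75)/(35/6) = 9472/875 ≈ 10.8251.

θ̂_MAP = 10.8251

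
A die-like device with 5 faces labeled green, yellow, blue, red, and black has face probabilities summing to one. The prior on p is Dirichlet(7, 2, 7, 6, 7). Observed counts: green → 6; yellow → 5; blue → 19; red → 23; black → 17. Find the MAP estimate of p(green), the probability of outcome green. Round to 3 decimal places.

The posterior is Dirichlet(αᵢ + nᵢ) = Dirichlet(13, 7, 26, 29, 24).
For a Dirichlet(a₁,…,a_K) with all aᵢ > 1, the mode has j-th component (aⱼ − 1)/(Σaᵢ − K).
Here Σaᵢ = 99 and K = 5, so p(green) = (13 − 1)/(99 − 5) = 12/94 ≈ 0.128.

MAP estimate of p(green) = 0.128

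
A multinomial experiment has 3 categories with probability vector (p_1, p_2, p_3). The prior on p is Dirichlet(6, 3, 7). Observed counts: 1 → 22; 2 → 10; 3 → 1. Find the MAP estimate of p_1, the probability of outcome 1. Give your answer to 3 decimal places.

The posterior is Dirichlet(αᵢ + nᵢ) = Dirichlet(28, 13, 8).
For a Dirichlet(a₁,…,a_K) with all aᵢ > 1, the mode has j-th component (aⱼ − 1)/(Σaᵢ − K).
Here Σaᵢ = 49 and K = 3, so p_1 = (28 − 1)/(49 − 3) = 27/46 ≈ 0.587.

MAP estimate: 0.587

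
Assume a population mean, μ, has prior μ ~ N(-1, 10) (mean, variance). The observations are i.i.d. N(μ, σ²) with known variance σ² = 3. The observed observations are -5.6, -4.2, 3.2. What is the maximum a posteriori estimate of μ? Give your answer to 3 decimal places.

n = 3; x̄ = ((-5.6) + (-4.2) + 3.2)/3 = -6.6/3 = -2.2.
For a Normal prior and Normal likelihood with known variance, the posterior is Normal; its mode equals its mean, the precision-weighted average.
Prior precision 1/σ₀² = 1/10 = 0.1; data precision n/σ² = 3/3 = 1.
μ̂ = (0.1·(-1) + 1·(-2.2)) / (0.1 + 1) = (-2.3)/1.1 = -23/11 ≈ -2.091.

μ̂_MAP = -2.091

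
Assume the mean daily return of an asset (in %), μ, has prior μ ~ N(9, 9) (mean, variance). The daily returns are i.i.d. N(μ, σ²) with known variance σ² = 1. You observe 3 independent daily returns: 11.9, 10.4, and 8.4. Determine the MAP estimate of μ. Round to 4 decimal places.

μ̂_MAP = 10.1893

n = 3; x̄ = (11.9 + 10.4 + 8.4)/3 = 30.7/3 = 307/30 ≈ 10.2333.
For a Normal prior and Normal likelihood with known variance, the posterior is Normal; its mode equals its mean, the precision-weighted average.
Prior precision 1/σ₀² = 1/9; data precision n/σ² = 3/1 = 3.
μ̂ = ((1/9)·9 + 3·(307/30)) / (1/9 + 3) = 31.7/(28/9) = 2853/280 ≈ 10.1893.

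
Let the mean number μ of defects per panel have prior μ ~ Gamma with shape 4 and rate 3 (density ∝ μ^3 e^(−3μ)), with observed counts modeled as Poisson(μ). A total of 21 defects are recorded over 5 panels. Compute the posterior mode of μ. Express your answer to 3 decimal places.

Σxᵢ = 21, n = 5.
Posterior ∝ μ^3e^(−3μ) · μ^21e^(−5μ) = μ^24e^(−8μ), i.e. Gamma(shape=25, rate=8).
The mode of a Gamma(a, b) with a ≥ 1 (shape–rate) is (a−1)/b = 24/8 ≈ 3.000.

μ̂_MAP = 3.000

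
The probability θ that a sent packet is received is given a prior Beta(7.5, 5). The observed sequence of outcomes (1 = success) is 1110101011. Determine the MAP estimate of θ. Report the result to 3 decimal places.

Prior: Beta(7.5, 5).
Data: 7 successes in 10 trials (from the sequence). The binomial likelihood contributes θ^7(1−θ)^3, so the posterior is Beta(7.5+7, 5+3) = Beta(14.5, 8).
For Beta(a, b) with a, b > 1 the mode is (a−1)/(a+b−2) = 13.5/20.5 ≈ 0.659.

θ̂_MAP = 0.659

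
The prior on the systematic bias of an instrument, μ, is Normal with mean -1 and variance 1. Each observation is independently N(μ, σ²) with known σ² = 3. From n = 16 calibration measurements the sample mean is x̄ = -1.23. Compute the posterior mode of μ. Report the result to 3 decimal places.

μ̂_MAP = -1.194

n = 16, x̄ = -1.23.
For a Normal prior and Normal likelihood with known variance, the posterior is Normal; its mode equals its mean, the precision-weighted average.
Prior precision 1/σ₀² = 1/1 = 1; data precision n/σ² = 16/3.
μ̂ = (1·(-1) + (16/3)·(-1.23)) / (1 + 16/3) = (-7.56)/(19/3) = -567/475 ≈ -1.194.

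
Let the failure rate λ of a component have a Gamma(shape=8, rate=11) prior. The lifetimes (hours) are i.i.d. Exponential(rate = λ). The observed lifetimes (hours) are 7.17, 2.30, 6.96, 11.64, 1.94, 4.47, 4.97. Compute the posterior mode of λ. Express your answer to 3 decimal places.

λ̂_MAP = 0.278

The Exponential(rate=λ) likelihood is ∝ λ^n e^(−λΣtᵢ). Here n = 7 and Σtᵢ = 7.17 + 2.30 + 6.96 + 11.64 + 1.94 + 4.47 + 4.97 = 39.45.
Posterior ∝ λ^7e^(−11λ) · λ^7e^(−39.45λ) = λ^14e^(−50.45λ), i.e. Gamma(15, 50.45).
Mode = (a−1)/b = 14/50.45 ≈ 0.278.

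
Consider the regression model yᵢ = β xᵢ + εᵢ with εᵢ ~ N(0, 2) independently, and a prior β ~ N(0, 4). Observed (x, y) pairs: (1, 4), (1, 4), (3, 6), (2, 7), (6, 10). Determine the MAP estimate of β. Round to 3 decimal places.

log p(β | y) = −Σ(yᵢ − βxᵢ)²/(2·2) − β²/(2·4) + const.
Setting the derivative to zero: Σxᵢ(yᵢ − βxᵢ)/2 − β/4 = 0, so β = Σxᵢyᵢ / (Σxᵢ² + σ²/τ²).
Σxᵢyᵢ = 1·4 + 1·4 + 3·6 + 2·7 + 6·10 = 100; Σxᵢ² = 51; σ²/τ² = 0.5.
β̂_MAP = 100 / (51 + 0.5) = 100/51.5 ≈ 1.942.

β̂_MAP = 1.942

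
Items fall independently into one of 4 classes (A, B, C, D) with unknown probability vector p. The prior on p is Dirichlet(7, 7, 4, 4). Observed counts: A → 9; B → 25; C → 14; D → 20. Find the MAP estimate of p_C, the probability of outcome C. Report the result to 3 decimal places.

MAP estimate of p_C = 0.198

The posterior is Dirichlet(αᵢ + nᵢ) = Dirichlet(16, 32, 18, 24).
For a Dirichlet(a₁,…,a_K) with all aᵢ > 1, the mode has j-th component (aⱼ − 1)/(Σaᵢ − K).
Here Σaᵢ = 90 and K = 4, so p_C = (18 − 1)/(90 − 4) = 17/86 ≈ 0.198.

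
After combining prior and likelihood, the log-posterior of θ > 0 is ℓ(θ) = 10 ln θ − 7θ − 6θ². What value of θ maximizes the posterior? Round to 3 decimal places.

θ̂_MAP = 0.667

ℓ'(θ) = 10/θ − 7 − 12θ. Setting this to zero and multiplying by θ: 12θ² + 7θ − 10 = 0.
θ = (−7 + √(7² + 4·12·10)) / (2·12) = (−7 + √529) / 24 = (−7 + 23)/24 = 2/3.
ℓ''(θ) = −10/θ² − 12 < 0, confirming a maximum.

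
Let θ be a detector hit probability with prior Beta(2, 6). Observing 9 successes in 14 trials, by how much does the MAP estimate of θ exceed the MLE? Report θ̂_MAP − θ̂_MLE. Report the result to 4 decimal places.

Posterior is Beta(11, 11); MAP = (11−1)/(22−2) = 10/20 ≈ 0.50000.
MLE ignores the prior: θ̂_MLE = k/n = 9/14 ≈ 0.64286.
Difference = 10/20 − 9/14 = -1/7 ≈ -0.1429.

MAP − MLE = -0.1429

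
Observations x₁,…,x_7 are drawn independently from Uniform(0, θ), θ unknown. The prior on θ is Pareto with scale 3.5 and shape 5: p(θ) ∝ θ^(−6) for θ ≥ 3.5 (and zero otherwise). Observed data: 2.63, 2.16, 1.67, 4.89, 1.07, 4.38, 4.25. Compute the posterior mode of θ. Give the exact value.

θ̂_MAP = 4.89

The Uniform(0, θ) likelihood is θ^(−n) for θ ≥ max(xᵢ), zero otherwise. Here max(xᵢ) = 4.89.
Posterior ∝ θ^(−6) · θ^(−7) = θ^(−13) on θ ≥ max(3.5, 4.89) = 4.89.
This density is strictly decreasing in θ, so the posterior mode lies at the lower boundary of the support.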